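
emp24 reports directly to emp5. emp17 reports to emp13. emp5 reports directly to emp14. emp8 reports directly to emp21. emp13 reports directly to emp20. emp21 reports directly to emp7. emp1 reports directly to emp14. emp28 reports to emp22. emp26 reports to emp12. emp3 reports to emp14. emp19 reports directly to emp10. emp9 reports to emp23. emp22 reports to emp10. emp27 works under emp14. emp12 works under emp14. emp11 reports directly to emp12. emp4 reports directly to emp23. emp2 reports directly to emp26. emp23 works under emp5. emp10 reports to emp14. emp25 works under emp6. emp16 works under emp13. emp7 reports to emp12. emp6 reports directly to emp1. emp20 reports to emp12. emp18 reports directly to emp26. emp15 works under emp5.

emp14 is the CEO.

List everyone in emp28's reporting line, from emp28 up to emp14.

emp28 -> emp22 -> emp10 -> emp14

emp28 reports to emp22. emp22 reports to emp10. emp10 reports to emp14. emp14 is at the top.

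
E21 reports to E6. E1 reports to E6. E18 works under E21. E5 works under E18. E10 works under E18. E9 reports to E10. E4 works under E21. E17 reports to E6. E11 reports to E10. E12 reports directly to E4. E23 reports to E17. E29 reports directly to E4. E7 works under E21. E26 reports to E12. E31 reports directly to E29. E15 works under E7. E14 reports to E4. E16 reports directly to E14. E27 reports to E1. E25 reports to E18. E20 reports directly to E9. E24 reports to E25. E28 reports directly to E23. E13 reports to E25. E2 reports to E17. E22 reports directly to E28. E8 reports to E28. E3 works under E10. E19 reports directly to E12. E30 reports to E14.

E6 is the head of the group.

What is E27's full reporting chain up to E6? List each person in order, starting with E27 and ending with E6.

E27 -> E1 -> E6

E27 reports to E1. E1 reports to E6. E6 is at the top.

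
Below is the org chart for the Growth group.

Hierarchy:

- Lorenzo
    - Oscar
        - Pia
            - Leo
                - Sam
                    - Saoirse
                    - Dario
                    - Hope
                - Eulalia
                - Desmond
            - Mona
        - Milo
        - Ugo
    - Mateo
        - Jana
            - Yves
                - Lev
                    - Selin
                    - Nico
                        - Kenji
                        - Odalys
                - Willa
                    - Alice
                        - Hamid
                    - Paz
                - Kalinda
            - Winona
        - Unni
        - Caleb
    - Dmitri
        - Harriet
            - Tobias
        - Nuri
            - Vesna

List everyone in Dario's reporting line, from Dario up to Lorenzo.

Dario -> Sam -> Leo -> Pia -> Oscar -> Lorenzo

Dario reports to Sam. Sam reports to Leo. Leo reports to Pia. Pia reports to Oscar. Oscar reports to Lorenzo. Lorenzo is at the top.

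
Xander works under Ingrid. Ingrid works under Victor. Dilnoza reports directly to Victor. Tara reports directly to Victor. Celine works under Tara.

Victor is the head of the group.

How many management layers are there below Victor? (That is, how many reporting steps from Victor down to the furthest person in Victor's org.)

2

The longest chain under Victor runs Victor → Tara → Celine, which is 2 levels below Victor.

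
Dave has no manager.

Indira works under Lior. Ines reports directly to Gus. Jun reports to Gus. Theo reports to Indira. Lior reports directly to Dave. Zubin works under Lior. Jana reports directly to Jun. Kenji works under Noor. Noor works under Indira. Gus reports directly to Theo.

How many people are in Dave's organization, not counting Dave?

Dave directly manages Lior. Under Lior: Zubin, Indira, Noor, Kenji, Theo, Gus, Jun, Jana, Ines (9). That's 10 in total.

10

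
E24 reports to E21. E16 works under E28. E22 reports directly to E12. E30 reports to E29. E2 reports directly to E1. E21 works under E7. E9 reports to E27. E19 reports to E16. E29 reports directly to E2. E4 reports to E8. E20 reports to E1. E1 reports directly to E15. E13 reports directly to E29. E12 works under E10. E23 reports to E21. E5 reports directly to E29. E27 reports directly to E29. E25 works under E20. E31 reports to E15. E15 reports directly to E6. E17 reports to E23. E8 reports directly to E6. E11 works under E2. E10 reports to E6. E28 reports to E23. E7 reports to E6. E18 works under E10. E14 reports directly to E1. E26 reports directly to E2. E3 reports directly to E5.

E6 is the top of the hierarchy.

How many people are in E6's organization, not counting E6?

E6 directly manages E10, E15, E7, E8. Under E10: E18, E12, E22 (3). Under E15: E31, E1, E14, E20, E25, E2, E11, E26, E29, E30, E27, E9, E13, E5, E3 (15). Under E7: E21, E24, E23, E17, E28, E16, E19 (7). Under E8: E4 (1). So E6's organization is 4 direct reports plus everyone under them: 4 + 16 + 8 + 2 = 30.

30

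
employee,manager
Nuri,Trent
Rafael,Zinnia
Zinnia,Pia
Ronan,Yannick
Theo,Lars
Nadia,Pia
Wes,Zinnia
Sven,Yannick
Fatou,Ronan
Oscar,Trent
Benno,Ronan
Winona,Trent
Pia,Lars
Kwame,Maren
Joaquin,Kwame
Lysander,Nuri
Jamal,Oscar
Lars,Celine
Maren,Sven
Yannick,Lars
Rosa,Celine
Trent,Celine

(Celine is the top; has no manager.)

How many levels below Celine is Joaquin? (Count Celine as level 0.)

6

Chain from Joaquin up to Celine: Joaquin → Kwame → Maren → Sven → Yannick → Lars → Celine. That is 6 steps up, so Joaquin is 6 levels below Celine.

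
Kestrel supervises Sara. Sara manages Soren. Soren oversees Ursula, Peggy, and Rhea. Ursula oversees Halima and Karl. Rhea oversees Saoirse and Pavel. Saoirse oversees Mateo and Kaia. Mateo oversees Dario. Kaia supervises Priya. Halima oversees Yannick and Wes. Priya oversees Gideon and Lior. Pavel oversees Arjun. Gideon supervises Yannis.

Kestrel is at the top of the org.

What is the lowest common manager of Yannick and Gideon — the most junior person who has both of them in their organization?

Soren

Yannick's chain of managers is Halima, Ursula, Soren, Sara, Kestrel. Gideon's chain of managers is Priya, Kaia, Saoirse, Rhea, Soren, Sara, Kestrel. The first manager that appears in both chains is Soren.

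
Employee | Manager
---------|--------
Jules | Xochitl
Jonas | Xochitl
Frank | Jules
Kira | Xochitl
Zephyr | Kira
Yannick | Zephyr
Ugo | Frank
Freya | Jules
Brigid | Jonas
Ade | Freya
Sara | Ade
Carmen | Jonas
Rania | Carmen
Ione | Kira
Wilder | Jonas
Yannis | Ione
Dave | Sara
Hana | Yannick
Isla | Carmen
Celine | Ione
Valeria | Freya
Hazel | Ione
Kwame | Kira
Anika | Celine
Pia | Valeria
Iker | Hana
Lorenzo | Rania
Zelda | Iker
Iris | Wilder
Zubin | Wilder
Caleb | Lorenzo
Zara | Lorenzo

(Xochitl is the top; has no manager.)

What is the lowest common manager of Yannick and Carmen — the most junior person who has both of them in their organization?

Yannick's chain of managers is Zephyr, Kira, Xochitl. Carmen's chain of managers is Jonas, Xochitl. The first manager that appears in both chains is Xochitl.

Xochitl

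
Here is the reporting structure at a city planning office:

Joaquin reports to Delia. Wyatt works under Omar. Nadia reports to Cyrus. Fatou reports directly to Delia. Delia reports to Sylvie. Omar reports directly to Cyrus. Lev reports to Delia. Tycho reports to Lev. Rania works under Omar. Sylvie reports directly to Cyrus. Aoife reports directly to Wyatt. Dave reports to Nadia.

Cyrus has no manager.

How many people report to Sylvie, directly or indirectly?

Sylvie directly manages Delia. Under Delia: Lev, Tycho, Joaquin, Fatou (4). That's 5 in total.

5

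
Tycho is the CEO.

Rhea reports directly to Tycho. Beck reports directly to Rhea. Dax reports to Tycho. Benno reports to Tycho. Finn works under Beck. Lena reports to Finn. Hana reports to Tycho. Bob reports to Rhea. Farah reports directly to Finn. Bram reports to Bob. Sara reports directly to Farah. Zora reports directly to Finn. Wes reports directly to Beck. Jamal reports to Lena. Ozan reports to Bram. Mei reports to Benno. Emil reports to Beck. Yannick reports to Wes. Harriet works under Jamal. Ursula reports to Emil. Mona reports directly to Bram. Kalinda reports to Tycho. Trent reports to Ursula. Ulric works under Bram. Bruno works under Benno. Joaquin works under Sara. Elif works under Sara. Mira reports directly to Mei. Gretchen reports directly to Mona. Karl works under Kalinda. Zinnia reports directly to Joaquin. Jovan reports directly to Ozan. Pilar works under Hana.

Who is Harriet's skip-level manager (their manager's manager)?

Lena

Harriet reports to Jamal, and Jamal reports to Lena. So Harriet's skip-level manager is Lena.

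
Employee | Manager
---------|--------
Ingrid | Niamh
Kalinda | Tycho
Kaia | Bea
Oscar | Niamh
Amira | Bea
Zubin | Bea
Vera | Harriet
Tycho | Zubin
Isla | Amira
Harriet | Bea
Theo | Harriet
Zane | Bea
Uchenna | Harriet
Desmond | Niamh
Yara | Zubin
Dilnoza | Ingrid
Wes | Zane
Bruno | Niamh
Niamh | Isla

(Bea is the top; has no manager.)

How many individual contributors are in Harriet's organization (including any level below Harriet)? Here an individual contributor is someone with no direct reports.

3

The people in Harriet's organization with no one reporting to them are Uchenna, Vera, Theo. That is 3.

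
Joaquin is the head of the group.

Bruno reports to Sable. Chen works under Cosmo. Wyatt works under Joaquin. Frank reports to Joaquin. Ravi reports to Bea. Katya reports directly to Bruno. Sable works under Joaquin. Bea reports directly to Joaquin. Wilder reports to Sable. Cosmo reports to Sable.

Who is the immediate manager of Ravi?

Ravi reports directly to Bea.

Bea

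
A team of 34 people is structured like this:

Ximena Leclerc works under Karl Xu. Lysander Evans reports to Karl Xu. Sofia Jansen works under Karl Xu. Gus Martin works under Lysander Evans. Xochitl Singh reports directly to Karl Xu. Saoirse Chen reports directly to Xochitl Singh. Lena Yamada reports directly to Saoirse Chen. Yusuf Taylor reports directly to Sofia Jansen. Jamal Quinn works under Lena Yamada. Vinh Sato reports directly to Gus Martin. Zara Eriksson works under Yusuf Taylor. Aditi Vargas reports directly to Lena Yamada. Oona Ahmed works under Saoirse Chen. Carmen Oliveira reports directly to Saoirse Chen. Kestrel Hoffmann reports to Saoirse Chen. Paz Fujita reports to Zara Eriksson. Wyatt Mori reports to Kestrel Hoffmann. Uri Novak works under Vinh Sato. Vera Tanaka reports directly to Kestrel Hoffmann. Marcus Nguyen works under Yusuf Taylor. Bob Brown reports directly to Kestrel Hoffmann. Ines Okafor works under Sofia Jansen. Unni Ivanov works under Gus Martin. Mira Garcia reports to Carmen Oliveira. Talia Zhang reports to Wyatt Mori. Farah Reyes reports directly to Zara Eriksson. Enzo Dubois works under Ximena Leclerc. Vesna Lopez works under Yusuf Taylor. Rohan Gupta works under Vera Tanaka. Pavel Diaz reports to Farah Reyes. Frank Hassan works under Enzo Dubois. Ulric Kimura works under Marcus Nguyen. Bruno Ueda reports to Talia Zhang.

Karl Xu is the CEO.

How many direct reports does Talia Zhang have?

1

Talia Zhang directly manages Bruno Ueda. That is 1 direct report.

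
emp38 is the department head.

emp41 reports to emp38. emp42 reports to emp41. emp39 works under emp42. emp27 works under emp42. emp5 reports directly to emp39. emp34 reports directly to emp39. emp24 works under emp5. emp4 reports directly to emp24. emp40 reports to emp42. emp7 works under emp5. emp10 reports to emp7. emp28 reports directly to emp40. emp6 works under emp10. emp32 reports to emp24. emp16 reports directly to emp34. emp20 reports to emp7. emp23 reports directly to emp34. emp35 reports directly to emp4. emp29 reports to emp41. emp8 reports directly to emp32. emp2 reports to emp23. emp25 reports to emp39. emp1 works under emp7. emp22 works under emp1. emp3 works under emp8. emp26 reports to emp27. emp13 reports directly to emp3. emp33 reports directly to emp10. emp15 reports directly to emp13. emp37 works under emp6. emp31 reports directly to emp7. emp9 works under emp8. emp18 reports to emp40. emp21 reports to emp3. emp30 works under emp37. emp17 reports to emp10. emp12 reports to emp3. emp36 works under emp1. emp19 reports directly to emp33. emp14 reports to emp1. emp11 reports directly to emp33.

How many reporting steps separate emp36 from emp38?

Chain from emp36 up to emp38: emp36 → emp1 → emp7 → emp5 → emp39 → emp42 → emp41 → emp38. That is 7 steps up, so emp36 is 7 levels below emp38.

7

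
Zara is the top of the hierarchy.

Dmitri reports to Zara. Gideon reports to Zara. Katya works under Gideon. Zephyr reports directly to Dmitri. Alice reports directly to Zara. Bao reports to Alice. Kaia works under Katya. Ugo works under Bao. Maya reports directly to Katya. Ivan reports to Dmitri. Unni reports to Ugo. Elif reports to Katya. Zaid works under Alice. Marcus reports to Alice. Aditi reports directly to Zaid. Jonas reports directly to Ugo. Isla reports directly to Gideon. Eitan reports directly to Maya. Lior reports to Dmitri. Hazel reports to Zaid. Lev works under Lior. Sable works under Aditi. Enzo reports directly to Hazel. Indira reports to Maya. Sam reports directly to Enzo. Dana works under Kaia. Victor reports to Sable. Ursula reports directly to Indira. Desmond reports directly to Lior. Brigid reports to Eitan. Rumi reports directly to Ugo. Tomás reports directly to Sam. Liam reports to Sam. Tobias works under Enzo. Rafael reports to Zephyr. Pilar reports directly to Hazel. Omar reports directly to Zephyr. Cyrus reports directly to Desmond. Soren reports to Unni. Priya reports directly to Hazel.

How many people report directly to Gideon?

Gideon directly manages Katya, Isla. That is 2 direct reports.

2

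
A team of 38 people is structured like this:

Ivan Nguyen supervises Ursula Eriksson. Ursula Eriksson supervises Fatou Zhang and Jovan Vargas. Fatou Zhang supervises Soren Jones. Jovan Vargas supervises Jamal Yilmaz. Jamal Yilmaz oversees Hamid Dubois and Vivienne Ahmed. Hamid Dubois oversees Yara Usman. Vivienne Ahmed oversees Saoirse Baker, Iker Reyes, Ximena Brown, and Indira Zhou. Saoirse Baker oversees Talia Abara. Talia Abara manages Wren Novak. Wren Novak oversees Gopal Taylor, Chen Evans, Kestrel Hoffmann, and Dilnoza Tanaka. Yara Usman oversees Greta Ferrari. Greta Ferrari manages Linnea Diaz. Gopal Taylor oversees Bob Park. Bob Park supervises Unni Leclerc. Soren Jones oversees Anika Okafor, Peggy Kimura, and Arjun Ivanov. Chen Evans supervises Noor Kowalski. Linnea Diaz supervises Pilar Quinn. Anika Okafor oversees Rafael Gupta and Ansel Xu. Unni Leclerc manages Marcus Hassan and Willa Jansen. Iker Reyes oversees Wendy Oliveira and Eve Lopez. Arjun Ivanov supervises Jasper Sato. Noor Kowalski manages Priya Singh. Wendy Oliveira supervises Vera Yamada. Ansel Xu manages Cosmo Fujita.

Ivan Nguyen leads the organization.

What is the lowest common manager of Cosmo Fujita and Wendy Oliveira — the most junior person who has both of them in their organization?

Cosmo Fujita's chain of managers is Ansel Xu, Anika Okafor, Soren Jones, Fatou Zhang, Ursula Eriksson, Ivan Nguyen. Wendy Oliveira's chain of managers is Iker Reyes, Vivienne Ahmed, Jamal Yilmaz, Jovan Vargas, Ursula Eriksson, Ivan Nguyen. The first manager that appears in both chains is Ursula Eriksson.

Ursula Eriksson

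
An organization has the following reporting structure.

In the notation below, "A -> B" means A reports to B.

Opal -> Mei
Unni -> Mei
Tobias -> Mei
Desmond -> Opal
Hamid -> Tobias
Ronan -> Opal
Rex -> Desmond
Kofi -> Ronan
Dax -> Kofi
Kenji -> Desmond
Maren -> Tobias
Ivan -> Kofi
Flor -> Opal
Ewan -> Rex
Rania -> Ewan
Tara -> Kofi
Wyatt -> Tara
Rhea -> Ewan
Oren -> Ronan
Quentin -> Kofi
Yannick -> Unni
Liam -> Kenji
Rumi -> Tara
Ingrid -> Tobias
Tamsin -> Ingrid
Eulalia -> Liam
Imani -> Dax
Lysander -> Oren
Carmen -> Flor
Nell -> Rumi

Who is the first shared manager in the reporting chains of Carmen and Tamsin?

Mei

Carmen's chain of managers is Flor, Opal, Mei. Tamsin's chain of managers is Ingrid, Tobias, Mei. The first manager that appears in both chains is Mei.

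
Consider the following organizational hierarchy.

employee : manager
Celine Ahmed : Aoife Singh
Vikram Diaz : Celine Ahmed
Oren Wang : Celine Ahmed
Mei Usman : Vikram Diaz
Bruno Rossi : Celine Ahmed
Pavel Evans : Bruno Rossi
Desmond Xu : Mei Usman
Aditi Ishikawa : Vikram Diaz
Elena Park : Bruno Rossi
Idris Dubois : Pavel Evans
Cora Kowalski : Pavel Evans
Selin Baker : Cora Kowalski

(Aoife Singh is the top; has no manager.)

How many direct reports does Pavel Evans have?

Pavel Evans directly manages Idris Dubois, Cora Kowalski. That is 2 direct reports.

2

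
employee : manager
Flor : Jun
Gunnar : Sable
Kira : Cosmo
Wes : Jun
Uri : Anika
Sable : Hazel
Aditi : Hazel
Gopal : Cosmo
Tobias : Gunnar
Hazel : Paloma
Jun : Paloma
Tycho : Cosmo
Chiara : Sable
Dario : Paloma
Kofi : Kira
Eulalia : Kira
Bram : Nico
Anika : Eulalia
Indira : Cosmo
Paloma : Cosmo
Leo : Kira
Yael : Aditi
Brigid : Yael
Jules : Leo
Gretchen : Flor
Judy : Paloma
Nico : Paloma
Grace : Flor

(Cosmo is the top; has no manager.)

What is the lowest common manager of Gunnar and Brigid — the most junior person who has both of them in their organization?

Gunnar's chain of managers is Sable, Hazel, Paloma, Cosmo. Brigid's chain of managers is Yael, Aditi, Hazel, Paloma, Cosmo. The first manager that appears in both chains is Hazel.

Hazel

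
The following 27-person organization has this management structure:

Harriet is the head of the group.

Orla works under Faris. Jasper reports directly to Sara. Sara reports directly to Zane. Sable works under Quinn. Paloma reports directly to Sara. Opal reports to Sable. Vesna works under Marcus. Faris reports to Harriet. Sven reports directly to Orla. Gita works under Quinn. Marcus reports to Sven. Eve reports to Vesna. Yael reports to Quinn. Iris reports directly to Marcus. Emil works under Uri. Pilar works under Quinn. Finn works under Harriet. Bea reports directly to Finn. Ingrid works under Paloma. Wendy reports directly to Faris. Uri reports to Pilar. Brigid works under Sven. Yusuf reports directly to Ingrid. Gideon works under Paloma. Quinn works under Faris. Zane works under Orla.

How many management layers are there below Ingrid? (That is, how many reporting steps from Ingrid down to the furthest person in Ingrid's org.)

1

The longest chain under Ingrid runs Ingrid → Yusuf, which is 1 level below Ingrid.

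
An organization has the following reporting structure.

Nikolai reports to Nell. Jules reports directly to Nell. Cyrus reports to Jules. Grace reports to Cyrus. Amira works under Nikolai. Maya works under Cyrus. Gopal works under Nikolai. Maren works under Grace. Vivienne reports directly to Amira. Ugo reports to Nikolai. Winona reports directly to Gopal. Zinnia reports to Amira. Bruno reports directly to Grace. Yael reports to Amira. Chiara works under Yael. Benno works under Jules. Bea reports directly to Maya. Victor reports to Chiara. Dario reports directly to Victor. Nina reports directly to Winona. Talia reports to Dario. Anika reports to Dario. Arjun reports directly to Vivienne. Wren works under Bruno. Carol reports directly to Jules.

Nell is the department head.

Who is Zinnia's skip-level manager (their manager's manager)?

Nikolai

Zinnia reports to Amira, and Amira reports to Nikolai. So Zinnia's skip-level manager is Nikolai.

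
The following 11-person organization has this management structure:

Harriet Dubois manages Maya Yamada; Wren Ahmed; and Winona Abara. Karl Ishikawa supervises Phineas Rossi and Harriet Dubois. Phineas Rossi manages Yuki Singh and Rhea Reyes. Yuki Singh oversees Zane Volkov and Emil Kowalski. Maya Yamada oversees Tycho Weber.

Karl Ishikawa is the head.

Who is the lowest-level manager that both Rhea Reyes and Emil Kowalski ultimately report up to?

Rhea Reyes's chain of managers is Phineas Rossi, Karl Ishikawa. Emil Kowalski's chain of managers is Yuki Singh, Phineas Rossi, Karl Ishikawa. The first manager that appears in both chains is Phineas Rossi.

Phineas Rossi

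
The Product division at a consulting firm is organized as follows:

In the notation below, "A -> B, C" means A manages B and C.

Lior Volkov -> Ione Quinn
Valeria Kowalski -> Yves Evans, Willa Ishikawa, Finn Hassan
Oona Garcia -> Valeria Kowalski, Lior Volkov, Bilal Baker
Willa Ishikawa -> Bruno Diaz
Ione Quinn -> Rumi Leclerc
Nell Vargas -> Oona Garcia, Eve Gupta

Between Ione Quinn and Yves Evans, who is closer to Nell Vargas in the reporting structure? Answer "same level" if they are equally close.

same level

Both Ione Quinn and Yves Evans are 3 levels below Nell Vargas.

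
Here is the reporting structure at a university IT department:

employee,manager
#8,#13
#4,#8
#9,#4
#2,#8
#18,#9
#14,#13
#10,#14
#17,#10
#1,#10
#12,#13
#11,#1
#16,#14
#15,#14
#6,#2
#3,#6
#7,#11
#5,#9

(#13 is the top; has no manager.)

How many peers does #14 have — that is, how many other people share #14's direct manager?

#14 reports to #13. #13's other direct reports are #8, #12 — 2 peers.

2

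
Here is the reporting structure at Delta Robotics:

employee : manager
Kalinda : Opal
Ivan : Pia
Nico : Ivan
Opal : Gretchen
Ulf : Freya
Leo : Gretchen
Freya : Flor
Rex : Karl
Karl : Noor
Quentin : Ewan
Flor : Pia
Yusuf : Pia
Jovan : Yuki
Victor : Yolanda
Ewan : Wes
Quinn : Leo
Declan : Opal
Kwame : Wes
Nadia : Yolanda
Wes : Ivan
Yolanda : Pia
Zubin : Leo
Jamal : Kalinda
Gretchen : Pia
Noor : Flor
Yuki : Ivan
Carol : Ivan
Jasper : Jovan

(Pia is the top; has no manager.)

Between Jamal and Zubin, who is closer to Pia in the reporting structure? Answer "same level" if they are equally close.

Jamal is 4 levels below Pia; Zubin is 3. Zubin is higher.

Zubin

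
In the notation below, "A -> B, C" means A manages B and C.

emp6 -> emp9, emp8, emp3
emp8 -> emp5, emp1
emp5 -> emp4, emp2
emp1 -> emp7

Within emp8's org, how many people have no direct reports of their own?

3

The people in emp8's organization with no one reporting to them are emp7, emp2, emp4. That is 3.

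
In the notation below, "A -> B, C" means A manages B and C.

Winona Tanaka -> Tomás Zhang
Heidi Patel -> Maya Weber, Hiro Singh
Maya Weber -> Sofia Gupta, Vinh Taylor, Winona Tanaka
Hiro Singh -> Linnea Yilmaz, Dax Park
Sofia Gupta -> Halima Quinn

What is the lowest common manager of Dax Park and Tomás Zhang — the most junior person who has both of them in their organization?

Heidi Patel

Dax Park's chain of managers is Hiro Singh, Heidi Patel. Tomás Zhang's chain of managers is Winona Tanaka, Maya Weber, Heidi Patel. The first manager that appears in both chains is Heidi Patel.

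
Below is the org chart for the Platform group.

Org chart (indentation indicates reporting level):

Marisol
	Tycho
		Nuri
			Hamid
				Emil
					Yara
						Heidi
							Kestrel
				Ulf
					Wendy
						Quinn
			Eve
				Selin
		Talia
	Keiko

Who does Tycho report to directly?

Tycho reports directly to Marisol.

Marisol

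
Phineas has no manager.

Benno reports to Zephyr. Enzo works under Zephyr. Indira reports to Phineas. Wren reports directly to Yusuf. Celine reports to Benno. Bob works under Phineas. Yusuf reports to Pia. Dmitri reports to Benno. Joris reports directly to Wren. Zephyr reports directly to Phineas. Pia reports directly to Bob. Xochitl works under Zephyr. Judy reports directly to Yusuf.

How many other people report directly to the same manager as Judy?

1

Judy reports to Yusuf. Yusuf's other direct reports are Wren — 1 peer.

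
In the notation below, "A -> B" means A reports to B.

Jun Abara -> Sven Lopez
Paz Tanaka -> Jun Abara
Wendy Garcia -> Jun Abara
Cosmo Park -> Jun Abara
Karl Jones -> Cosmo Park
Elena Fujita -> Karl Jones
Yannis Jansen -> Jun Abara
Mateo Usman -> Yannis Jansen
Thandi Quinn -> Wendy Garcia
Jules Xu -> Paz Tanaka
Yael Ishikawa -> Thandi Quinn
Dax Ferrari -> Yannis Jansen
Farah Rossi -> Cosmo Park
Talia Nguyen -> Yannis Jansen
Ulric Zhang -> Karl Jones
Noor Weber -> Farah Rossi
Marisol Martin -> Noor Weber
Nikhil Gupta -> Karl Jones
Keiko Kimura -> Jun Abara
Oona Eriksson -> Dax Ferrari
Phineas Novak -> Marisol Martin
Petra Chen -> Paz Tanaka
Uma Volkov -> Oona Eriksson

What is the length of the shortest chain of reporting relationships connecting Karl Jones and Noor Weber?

3

Karl Jones is 1 level below Cosmo Park, and Noor Weber is 2 levels below Cosmo Park (their lowest common manager). The shortest path runs up from Karl Jones to Cosmo Park and back down to Noor Weber: 1 + 2 = 3 links.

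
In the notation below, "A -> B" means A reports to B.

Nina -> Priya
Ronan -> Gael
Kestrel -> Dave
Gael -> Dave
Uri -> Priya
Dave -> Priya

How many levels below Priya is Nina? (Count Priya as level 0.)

Chain from Nina up to Priya: Nina → Priya. That is 1 step up, so Nina is 1 level below Priya.

1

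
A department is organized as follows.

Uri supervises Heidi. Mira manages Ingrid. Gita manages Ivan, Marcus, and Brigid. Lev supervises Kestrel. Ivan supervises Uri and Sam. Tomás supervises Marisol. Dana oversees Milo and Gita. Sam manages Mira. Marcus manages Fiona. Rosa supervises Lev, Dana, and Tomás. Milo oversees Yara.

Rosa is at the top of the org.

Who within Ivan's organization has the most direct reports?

Ivan

Direct-report counts within Ivan's organization: Ivan has 2; Sam has 1; Mira has 1; Uri has 1. The largest is 2, held by Ivan.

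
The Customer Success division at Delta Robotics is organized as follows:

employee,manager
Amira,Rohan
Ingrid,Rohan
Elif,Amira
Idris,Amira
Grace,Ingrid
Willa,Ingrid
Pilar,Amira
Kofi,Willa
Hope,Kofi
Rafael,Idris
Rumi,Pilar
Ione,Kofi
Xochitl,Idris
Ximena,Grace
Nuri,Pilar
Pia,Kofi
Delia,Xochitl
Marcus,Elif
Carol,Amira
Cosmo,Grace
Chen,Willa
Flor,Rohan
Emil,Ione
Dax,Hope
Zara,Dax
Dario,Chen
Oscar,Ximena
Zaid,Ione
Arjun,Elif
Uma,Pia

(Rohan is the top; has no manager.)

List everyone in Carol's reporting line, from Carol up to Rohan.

Carol -> Amira -> Rohan

Carol reports to Amira. Amira reports to Rohan. Rohan is at the top.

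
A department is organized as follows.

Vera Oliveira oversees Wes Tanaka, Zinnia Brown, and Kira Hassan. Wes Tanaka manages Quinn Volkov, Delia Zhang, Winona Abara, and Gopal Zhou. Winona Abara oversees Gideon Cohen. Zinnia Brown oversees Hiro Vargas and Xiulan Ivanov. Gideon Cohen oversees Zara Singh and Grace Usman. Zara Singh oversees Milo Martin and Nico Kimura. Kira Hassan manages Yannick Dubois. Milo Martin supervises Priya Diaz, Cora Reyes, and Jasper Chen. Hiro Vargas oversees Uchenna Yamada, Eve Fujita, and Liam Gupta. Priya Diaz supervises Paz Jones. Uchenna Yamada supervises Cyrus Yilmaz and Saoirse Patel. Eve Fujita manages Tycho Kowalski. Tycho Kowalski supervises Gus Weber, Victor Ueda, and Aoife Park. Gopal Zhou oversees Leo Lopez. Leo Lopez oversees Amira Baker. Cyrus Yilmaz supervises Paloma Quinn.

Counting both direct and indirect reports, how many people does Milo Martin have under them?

4

Milo Martin directly manages Priya Diaz, Cora Reyes, Jasper Chen. Under Priya Diaz: Paz Jones (1). Cora Reyes has no reports. Jasper Chen has no reports. So Milo Martin's organization is 3 direct reports plus everyone under them: 2 + 1 + 1 = 4.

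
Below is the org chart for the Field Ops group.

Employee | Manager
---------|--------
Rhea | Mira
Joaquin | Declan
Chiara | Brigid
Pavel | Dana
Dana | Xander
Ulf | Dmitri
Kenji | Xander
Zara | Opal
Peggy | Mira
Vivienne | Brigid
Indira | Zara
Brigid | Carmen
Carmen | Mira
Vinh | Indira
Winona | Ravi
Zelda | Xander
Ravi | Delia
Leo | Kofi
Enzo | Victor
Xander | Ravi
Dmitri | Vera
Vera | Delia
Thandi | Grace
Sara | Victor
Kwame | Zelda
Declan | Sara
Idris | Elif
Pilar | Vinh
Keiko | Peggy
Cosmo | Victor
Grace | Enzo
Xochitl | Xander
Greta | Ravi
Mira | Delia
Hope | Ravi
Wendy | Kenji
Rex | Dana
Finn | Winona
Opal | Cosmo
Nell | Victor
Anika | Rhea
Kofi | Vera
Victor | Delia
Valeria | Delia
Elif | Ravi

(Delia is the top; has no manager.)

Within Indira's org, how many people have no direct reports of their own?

1

The only person in Indira's organization with no one reporting to them is Pilar. That is 1.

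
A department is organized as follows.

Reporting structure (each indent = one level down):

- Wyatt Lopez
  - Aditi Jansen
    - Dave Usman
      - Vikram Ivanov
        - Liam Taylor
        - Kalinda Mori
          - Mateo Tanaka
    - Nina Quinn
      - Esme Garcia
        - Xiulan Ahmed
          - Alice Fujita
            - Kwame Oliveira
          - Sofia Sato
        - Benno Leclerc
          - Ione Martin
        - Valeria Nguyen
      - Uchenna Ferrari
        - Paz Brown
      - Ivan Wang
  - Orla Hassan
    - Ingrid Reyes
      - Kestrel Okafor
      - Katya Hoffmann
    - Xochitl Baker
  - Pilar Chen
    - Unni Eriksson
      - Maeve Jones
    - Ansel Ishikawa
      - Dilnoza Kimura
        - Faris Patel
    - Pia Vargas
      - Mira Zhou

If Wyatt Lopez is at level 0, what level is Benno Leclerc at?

Chain from Benno Leclerc up to Wyatt Lopez: Benno Leclerc → Esme Garcia → Nina Quinn → Aditi Jansen → Wyatt Lopez. That is 4 steps up, so Benno Leclerc is 4 levels below Wyatt Lopez.

4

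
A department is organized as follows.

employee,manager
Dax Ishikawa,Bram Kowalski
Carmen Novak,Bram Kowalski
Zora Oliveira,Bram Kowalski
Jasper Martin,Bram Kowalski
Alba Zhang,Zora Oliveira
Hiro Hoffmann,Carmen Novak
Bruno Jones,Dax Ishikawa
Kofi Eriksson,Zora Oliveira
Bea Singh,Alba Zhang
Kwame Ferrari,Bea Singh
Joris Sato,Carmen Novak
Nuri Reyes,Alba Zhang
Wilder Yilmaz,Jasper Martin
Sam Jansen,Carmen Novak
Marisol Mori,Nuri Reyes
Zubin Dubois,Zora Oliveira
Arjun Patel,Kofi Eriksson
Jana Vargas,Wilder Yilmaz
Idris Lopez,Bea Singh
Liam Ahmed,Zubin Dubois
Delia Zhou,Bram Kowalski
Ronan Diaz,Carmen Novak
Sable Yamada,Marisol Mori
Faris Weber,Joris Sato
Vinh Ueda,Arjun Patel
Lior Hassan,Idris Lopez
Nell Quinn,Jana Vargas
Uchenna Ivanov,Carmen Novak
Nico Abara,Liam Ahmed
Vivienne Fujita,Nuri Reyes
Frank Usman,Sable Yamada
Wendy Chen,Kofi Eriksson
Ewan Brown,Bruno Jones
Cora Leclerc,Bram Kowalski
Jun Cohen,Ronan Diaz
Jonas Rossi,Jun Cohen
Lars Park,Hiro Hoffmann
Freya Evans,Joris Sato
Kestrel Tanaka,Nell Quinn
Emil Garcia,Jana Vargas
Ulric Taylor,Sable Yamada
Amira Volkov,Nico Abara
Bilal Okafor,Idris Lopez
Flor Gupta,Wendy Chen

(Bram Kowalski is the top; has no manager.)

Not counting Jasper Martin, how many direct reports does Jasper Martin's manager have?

5

Jasper Martin reports to Bram Kowalski. Bram Kowalski's other direct reports are Dax Ishikawa, Carmen Novak, Zora Oliveira, Delia Zhou, Cora Leclerc — 5 peers.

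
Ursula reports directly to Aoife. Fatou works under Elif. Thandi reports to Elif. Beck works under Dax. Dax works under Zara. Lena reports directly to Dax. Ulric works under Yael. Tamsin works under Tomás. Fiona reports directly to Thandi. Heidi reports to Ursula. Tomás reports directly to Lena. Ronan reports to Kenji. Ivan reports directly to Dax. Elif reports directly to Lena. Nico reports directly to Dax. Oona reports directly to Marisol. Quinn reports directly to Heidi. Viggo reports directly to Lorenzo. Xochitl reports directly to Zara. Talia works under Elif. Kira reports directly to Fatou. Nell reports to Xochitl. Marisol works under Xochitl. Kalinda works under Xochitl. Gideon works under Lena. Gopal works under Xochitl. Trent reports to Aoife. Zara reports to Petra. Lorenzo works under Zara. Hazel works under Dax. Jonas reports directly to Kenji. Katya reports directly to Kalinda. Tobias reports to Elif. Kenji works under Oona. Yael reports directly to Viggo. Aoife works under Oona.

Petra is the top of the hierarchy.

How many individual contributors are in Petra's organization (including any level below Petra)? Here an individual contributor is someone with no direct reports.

18

The people in Petra's organization with no one reporting to them are Ulric, Katya, Nell, Gopal, Ronan, Jonas, Trent, Quinn, Beck, Nico, Hazel, Ivan, Tamsin, Kira, Tobias, Fiona, Talia, Gideon. That is 18.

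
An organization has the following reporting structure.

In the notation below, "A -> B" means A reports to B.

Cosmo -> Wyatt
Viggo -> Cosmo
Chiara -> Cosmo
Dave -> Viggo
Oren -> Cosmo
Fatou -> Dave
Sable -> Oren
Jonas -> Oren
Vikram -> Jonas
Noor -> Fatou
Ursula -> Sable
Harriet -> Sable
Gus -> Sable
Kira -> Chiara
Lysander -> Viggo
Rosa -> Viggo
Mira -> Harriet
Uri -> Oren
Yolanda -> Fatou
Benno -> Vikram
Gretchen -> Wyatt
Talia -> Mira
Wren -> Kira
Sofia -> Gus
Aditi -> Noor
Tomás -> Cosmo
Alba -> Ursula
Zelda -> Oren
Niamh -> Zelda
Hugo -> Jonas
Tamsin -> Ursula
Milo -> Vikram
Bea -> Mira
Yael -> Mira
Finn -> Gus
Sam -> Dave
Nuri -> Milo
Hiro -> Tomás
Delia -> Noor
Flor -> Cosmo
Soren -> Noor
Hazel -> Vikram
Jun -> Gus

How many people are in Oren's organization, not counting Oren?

23

Oren directly manages Sable, Jonas, Uri, Zelda. Under Sable: Gus, Jun, Finn, Sofia, Harriet, Mira, Yael, Bea, Talia, Ursula, Tamsin, Alba (12). Under Jonas: Hugo, Vikram, Hazel, Milo, Nuri, Benno (6). Uri has no reports. Under Zelda: Niamh (1). So Oren's organization is 4 direct reports plus everyone under them: 13 + 7 + 1 + 2 = 23.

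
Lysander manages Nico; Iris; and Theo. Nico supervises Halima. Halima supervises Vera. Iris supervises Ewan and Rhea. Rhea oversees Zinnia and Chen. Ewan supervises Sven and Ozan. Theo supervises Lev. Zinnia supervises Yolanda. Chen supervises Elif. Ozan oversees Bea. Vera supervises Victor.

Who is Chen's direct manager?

Chen reports directly to Rhea.

Rhea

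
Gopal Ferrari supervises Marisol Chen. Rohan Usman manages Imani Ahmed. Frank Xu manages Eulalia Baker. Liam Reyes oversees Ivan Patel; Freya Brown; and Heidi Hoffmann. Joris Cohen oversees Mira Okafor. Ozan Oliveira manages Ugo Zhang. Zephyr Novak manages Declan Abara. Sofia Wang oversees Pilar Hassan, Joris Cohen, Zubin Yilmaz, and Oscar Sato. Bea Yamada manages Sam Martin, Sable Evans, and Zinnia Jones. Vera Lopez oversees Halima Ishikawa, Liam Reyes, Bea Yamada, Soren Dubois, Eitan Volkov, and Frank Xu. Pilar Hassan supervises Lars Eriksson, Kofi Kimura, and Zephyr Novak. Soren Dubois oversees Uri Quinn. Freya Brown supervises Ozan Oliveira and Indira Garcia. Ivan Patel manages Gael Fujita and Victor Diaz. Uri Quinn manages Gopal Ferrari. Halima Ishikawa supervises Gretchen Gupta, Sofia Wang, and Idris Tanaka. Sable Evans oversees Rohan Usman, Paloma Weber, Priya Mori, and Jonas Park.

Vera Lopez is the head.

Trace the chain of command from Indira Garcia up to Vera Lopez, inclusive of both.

Indira Garcia -> Freya Brown -> Liam Reyes -> Vera Lopez

Indira Garcia reports to Freya Brown. Freya Brown reports to Liam Reyes. Liam Reyes reports to Vera Lopez. Vera Lopez is at the top.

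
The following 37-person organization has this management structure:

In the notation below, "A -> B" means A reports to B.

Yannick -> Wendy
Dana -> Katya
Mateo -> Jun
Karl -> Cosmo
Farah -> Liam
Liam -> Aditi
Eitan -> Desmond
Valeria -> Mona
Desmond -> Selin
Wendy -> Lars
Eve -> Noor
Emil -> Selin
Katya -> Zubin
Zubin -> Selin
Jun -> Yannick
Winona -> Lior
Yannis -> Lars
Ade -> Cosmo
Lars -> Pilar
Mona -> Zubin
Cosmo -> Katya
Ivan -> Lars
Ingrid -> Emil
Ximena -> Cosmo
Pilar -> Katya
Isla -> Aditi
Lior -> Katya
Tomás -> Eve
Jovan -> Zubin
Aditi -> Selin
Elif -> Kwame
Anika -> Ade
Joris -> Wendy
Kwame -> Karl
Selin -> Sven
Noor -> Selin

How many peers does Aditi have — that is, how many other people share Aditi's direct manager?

Aditi reports to Selin. Selin's other direct reports are Zubin, Emil, Desmond, Noor — 4 peers.

4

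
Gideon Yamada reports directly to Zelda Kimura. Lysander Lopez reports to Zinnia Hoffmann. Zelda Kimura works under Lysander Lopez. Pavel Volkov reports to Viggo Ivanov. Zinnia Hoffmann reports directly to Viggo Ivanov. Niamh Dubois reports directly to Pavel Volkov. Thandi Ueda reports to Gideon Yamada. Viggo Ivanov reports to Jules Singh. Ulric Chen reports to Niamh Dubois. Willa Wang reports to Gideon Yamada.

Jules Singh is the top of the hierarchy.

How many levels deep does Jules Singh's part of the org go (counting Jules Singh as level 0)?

The longest chain under Jules Singh runs Jules Singh → Viggo Ivanov → Zinnia Hoffmann → Lysander Lopez → Zelda Kimura → Gideon Yamada → Thandi Ueda, which is 6 levels below Jules Singh.

6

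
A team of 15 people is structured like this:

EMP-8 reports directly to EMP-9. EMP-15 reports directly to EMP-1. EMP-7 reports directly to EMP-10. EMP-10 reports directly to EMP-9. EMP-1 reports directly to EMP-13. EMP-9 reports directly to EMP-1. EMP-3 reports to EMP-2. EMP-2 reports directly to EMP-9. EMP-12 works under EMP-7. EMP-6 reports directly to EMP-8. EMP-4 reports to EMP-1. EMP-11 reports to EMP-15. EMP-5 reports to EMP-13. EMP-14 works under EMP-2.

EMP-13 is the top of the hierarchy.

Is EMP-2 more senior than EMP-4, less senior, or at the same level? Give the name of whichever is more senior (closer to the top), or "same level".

EMP-2 is 3 levels below EMP-13; EMP-4 is 2. EMP-4 is higher.

EMP-4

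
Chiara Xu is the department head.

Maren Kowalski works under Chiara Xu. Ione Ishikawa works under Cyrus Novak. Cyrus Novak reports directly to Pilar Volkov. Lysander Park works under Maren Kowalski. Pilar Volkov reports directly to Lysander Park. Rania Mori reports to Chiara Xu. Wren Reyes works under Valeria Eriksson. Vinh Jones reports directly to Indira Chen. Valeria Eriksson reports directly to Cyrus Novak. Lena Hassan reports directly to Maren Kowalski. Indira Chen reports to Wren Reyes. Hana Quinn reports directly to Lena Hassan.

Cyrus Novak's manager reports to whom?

Lysander Park

Cyrus Novak reports to Pilar Volkov, and Pilar Volkov reports to Lysander Park. So Cyrus Novak's skip-level manager is Lysander Park.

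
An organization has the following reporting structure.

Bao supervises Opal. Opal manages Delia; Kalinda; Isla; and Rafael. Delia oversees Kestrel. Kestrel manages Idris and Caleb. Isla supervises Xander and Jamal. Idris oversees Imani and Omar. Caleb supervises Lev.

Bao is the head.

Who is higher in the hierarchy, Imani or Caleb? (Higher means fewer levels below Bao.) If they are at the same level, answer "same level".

Caleb

Imani is 5 levels below Bao; Caleb is 4. Caleb is higher.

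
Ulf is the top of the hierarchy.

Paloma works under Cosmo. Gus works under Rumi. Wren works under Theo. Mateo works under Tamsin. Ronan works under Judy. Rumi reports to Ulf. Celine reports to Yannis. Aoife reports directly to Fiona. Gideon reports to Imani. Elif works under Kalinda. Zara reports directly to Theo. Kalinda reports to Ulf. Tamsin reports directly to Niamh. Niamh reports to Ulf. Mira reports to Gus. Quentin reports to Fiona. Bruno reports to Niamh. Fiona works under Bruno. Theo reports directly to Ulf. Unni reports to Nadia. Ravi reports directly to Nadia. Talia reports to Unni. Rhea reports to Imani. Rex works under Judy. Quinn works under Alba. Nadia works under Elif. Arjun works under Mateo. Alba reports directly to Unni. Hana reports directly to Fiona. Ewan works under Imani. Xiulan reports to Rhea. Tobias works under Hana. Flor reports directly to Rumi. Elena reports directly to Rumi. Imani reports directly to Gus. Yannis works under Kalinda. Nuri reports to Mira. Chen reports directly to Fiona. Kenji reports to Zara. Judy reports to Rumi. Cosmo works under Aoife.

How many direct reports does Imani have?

Imani directly manages Ewan, Gideon, Rhea. That is 3 direct reports.

3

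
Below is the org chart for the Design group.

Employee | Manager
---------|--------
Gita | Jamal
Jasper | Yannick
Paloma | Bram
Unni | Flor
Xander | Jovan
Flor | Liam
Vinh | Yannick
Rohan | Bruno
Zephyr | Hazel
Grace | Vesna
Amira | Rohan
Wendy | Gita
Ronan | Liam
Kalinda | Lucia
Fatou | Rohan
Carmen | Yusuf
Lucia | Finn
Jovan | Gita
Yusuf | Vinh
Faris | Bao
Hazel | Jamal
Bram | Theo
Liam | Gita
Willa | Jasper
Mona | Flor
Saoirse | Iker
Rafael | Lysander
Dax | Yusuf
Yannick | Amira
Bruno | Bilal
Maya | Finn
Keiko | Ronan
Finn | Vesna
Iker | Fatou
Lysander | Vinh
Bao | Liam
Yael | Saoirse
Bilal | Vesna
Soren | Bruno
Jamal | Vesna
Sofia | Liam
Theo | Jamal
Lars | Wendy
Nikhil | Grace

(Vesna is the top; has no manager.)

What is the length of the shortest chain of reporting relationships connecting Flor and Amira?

8

Flor is 4 levels below Vesna, and Amira is 4 levels below Vesna (their lowest common manager). The shortest path runs up from Flor to Vesna and back down to Amira: 4 + 4 = 8 links.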